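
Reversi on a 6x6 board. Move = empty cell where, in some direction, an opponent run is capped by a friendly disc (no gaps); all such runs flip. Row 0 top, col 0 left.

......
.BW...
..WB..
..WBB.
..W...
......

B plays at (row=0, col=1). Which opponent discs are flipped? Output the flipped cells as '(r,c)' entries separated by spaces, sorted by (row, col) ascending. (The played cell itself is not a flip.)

Answer: (1,2)

Derivation:
Dir NW: edge -> no flip
Dir N: edge -> no flip
Dir NE: edge -> no flip
Dir W: first cell '.' (not opp) -> no flip
Dir E: first cell '.' (not opp) -> no flip
Dir SW: first cell '.' (not opp) -> no flip
Dir S: first cell 'B' (not opp) -> no flip
Dir SE: opp run (1,2) capped by B -> flip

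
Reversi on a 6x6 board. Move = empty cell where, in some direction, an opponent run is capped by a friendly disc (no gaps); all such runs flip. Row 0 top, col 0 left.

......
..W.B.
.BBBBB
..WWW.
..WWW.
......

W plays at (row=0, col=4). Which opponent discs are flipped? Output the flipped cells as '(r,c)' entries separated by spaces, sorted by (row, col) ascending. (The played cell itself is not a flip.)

Answer: (1,4) (2,4)

Derivation:
Dir NW: edge -> no flip
Dir N: edge -> no flip
Dir NE: edge -> no flip
Dir W: first cell '.' (not opp) -> no flip
Dir E: first cell '.' (not opp) -> no flip
Dir SW: first cell '.' (not opp) -> no flip
Dir S: opp run (1,4) (2,4) capped by W -> flip
Dir SE: first cell '.' (not opp) -> no flip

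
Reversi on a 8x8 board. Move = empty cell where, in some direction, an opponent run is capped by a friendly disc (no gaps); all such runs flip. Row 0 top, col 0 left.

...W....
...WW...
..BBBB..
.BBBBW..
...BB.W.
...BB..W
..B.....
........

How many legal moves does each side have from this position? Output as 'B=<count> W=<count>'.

Answer: B=6 W=8

Derivation:
-- B to move --
(0,2): flips 1 -> legal
(0,4): flips 2 -> legal
(0,5): flips 1 -> legal
(1,2): no bracket -> illegal
(1,5): no bracket -> illegal
(2,6): flips 1 -> legal
(3,6): flips 1 -> legal
(3,7): no bracket -> illegal
(4,5): flips 1 -> legal
(4,7): no bracket -> illegal
(5,5): no bracket -> illegal
(5,6): no bracket -> illegal
(6,6): no bracket -> illegal
(6,7): no bracket -> illegal
B mobility = 6
-- W to move --
(1,1): no bracket -> illegal
(1,2): no bracket -> illegal
(1,5): flips 1 -> legal
(1,6): no bracket -> illegal
(2,0): no bracket -> illegal
(2,1): no bracket -> illegal
(2,6): no bracket -> illegal
(3,0): flips 4 -> legal
(3,6): flips 1 -> legal
(4,0): flips 2 -> legal
(4,1): flips 2 -> legal
(4,2): no bracket -> illegal
(4,5): no bracket -> illegal
(5,1): no bracket -> illegal
(5,2): no bracket -> illegal
(5,5): no bracket -> illegal
(6,1): no bracket -> illegal
(6,3): flips 4 -> legal
(6,4): flips 4 -> legal
(6,5): no bracket -> illegal
(7,1): flips 3 -> legal
(7,2): no bracket -> illegal
(7,3): no bracket -> illegal
W mobility = 8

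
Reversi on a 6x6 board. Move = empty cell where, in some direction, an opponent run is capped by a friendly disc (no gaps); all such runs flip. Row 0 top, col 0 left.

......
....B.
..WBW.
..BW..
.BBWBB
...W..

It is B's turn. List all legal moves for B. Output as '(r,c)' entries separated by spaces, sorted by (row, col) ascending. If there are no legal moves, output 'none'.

(1,1): flips 2 -> legal
(1,2): flips 1 -> legal
(1,3): no bracket -> illegal
(1,5): flips 2 -> legal
(2,1): flips 1 -> legal
(2,5): flips 1 -> legal
(3,1): no bracket -> illegal
(3,4): flips 2 -> legal
(3,5): no bracket -> illegal
(5,2): no bracket -> illegal
(5,4): flips 1 -> legal

Answer: (1,1) (1,2) (1,5) (2,1) (2,5) (3,4) (5,4)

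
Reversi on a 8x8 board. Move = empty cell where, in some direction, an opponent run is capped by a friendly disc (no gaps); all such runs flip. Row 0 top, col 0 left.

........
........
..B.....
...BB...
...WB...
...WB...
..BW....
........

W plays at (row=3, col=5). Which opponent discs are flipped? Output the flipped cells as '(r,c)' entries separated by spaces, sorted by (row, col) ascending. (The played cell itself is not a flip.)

Dir NW: first cell '.' (not opp) -> no flip
Dir N: first cell '.' (not opp) -> no flip
Dir NE: first cell '.' (not opp) -> no flip
Dir W: opp run (3,4) (3,3), next='.' -> no flip
Dir E: first cell '.' (not opp) -> no flip
Dir SW: opp run (4,4) capped by W -> flip
Dir S: first cell '.' (not opp) -> no flip
Dir SE: first cell '.' (not opp) -> no flip

Answer: (4,4)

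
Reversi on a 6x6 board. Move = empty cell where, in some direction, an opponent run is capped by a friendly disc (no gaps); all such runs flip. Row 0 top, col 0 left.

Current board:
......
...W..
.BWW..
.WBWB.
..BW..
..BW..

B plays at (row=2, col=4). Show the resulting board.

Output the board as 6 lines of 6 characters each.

Place B at (2,4); scan 8 dirs for brackets.
Dir NW: opp run (1,3), next='.' -> no flip
Dir N: first cell '.' (not opp) -> no flip
Dir NE: first cell '.' (not opp) -> no flip
Dir W: opp run (2,3) (2,2) capped by B -> flip
Dir E: first cell '.' (not opp) -> no flip
Dir SW: opp run (3,3) capped by B -> flip
Dir S: first cell 'B' (not opp) -> no flip
Dir SE: first cell '.' (not opp) -> no flip
All flips: (2,2) (2,3) (3,3)

Answer: ......
...W..
.BBBB.
.WBBB.
..BW..
..BW..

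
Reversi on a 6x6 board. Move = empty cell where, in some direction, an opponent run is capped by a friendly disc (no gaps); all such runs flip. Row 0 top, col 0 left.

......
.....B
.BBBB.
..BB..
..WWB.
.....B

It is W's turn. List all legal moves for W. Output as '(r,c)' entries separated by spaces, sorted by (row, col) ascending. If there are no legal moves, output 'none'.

Answer: (1,0) (1,2) (1,3) (4,5)

Derivation:
(0,4): no bracket -> illegal
(0,5): no bracket -> illegal
(1,0): flips 2 -> legal
(1,1): no bracket -> illegal
(1,2): flips 2 -> legal
(1,3): flips 2 -> legal
(1,4): no bracket -> illegal
(2,0): no bracket -> illegal
(2,5): no bracket -> illegal
(3,0): no bracket -> illegal
(3,1): no bracket -> illegal
(3,4): no bracket -> illegal
(3,5): no bracket -> illegal
(4,1): no bracket -> illegal
(4,5): flips 1 -> legal
(5,3): no bracket -> illegal
(5,4): no bracket -> illegal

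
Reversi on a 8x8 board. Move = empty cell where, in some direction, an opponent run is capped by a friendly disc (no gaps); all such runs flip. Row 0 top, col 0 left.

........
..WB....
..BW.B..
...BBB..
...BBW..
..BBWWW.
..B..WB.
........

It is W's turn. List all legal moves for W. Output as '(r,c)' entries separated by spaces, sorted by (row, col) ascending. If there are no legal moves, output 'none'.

(0,2): no bracket -> illegal
(0,3): flips 1 -> legal
(0,4): no bracket -> illegal
(1,1): flips 3 -> legal
(1,4): flips 1 -> legal
(1,5): flips 2 -> legal
(1,6): no bracket -> illegal
(2,1): flips 1 -> legal
(2,4): flips 2 -> legal
(2,6): no bracket -> illegal
(3,1): no bracket -> illegal
(3,2): flips 2 -> legal
(3,6): no bracket -> illegal
(4,1): no bracket -> illegal
(4,2): flips 2 -> legal
(4,6): no bracket -> illegal
(5,1): flips 2 -> legal
(5,7): no bracket -> illegal
(6,1): no bracket -> illegal
(6,3): flips 3 -> legal
(6,4): no bracket -> illegal
(6,7): flips 1 -> legal
(7,1): no bracket -> illegal
(7,2): no bracket -> illegal
(7,3): no bracket -> illegal
(7,5): no bracket -> illegal
(7,6): flips 1 -> legal
(7,7): flips 1 -> legal

Answer: (0,3) (1,1) (1,4) (1,5) (2,1) (2,4) (3,2) (4,2) (5,1) (6,3) (6,7) (7,6) (7,7)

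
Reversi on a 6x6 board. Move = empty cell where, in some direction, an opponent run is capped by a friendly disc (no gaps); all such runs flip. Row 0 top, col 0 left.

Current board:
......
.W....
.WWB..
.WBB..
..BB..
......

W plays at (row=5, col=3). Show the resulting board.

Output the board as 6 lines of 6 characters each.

Answer: ......
.W....
.WWB..
.WBB..
..WB..
...W..

Derivation:
Place W at (5,3); scan 8 dirs for brackets.
Dir NW: opp run (4,2) capped by W -> flip
Dir N: opp run (4,3) (3,3) (2,3), next='.' -> no flip
Dir NE: first cell '.' (not opp) -> no flip
Dir W: first cell '.' (not opp) -> no flip
Dir E: first cell '.' (not opp) -> no flip
Dir SW: edge -> no flip
Dir S: edge -> no flip
Dir SE: edge -> no flip
All flips: (4,2)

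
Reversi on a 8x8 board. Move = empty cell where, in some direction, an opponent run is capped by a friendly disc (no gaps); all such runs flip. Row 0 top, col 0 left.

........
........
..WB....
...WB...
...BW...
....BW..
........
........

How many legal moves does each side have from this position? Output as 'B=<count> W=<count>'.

-- B to move --
(1,1): no bracket -> illegal
(1,2): no bracket -> illegal
(1,3): no bracket -> illegal
(2,1): flips 1 -> legal
(2,4): no bracket -> illegal
(3,1): no bracket -> illegal
(3,2): flips 1 -> legal
(3,5): no bracket -> illegal
(4,2): no bracket -> illegal
(4,5): flips 1 -> legal
(4,6): no bracket -> illegal
(5,3): no bracket -> illegal
(5,6): flips 1 -> legal
(6,4): no bracket -> illegal
(6,5): no bracket -> illegal
(6,6): no bracket -> illegal
B mobility = 4
-- W to move --
(1,2): no bracket -> illegal
(1,3): flips 1 -> legal
(1,4): no bracket -> illegal
(2,4): flips 2 -> legal
(2,5): no bracket -> illegal
(3,2): no bracket -> illegal
(3,5): flips 1 -> legal
(4,2): flips 1 -> legal
(4,5): no bracket -> illegal
(5,2): no bracket -> illegal
(5,3): flips 2 -> legal
(6,3): no bracket -> illegal
(6,4): flips 1 -> legal
(6,5): no bracket -> illegal
W mobility = 6

Answer: B=4 W=6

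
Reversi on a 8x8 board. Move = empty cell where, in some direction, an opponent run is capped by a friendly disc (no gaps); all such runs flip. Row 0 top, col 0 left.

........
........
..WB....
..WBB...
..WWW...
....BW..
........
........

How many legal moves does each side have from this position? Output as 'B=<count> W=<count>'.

-- B to move --
(1,1): flips 1 -> legal
(1,2): no bracket -> illegal
(1,3): no bracket -> illegal
(2,1): flips 3 -> legal
(3,1): flips 1 -> legal
(3,5): no bracket -> illegal
(4,1): flips 1 -> legal
(4,5): no bracket -> illegal
(4,6): no bracket -> illegal
(5,1): flips 1 -> legal
(5,2): flips 1 -> legal
(5,3): flips 1 -> legal
(5,6): flips 1 -> legal
(6,4): no bracket -> illegal
(6,5): no bracket -> illegal
(6,6): flips 2 -> legal
B mobility = 9
-- W to move --
(1,2): no bracket -> illegal
(1,3): flips 2 -> legal
(1,4): flips 1 -> legal
(2,4): flips 3 -> legal
(2,5): flips 1 -> legal
(3,5): flips 2 -> legal
(4,5): no bracket -> illegal
(5,3): flips 1 -> legal
(6,3): no bracket -> illegal
(6,4): flips 1 -> legal
(6,5): flips 1 -> legal
W mobility = 8

Answer: B=9 W=8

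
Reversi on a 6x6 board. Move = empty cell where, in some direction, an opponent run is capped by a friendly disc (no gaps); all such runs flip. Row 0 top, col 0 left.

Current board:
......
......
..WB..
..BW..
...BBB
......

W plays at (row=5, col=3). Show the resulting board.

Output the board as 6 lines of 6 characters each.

Place W at (5,3); scan 8 dirs for brackets.
Dir NW: first cell '.' (not opp) -> no flip
Dir N: opp run (4,3) capped by W -> flip
Dir NE: opp run (4,4), next='.' -> no flip
Dir W: first cell '.' (not opp) -> no flip
Dir E: first cell '.' (not opp) -> no flip
Dir SW: edge -> no flip
Dir S: edge -> no flip
Dir SE: edge -> no flip
All flips: (4,3)

Answer: ......
......
..WB..
..BW..
...WBB
...W..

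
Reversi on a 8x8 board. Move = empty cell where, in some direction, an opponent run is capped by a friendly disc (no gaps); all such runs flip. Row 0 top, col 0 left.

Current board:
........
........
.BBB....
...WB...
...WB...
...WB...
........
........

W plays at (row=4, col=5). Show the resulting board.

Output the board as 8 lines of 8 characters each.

Answer: ........
........
.BBB....
...WB...
...WWW..
...WB...
........
........

Derivation:
Place W at (4,5); scan 8 dirs for brackets.
Dir NW: opp run (3,4) (2,3), next='.' -> no flip
Dir N: first cell '.' (not opp) -> no flip
Dir NE: first cell '.' (not opp) -> no flip
Dir W: opp run (4,4) capped by W -> flip
Dir E: first cell '.' (not opp) -> no flip
Dir SW: opp run (5,4), next='.' -> no flip
Dir S: first cell '.' (not opp) -> no flip
Dir SE: first cell '.' (not opp) -> no flip
All flips: (4,4)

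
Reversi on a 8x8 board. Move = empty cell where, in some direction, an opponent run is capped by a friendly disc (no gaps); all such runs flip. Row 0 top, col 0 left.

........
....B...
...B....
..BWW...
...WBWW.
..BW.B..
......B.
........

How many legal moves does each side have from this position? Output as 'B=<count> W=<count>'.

-- B to move --
(2,2): flips 1 -> legal
(2,4): flips 1 -> legal
(2,5): flips 2 -> legal
(3,5): flips 3 -> legal
(3,6): no bracket -> illegal
(3,7): flips 1 -> legal
(4,2): flips 1 -> legal
(4,7): flips 2 -> legal
(5,4): flips 2 -> legal
(5,6): flips 2 -> legal
(5,7): no bracket -> illegal
(6,2): flips 1 -> legal
(6,3): flips 3 -> legal
(6,4): no bracket -> illegal
B mobility = 11
-- W to move --
(0,3): no bracket -> illegal
(0,4): no bracket -> illegal
(0,5): no bracket -> illegal
(1,2): flips 1 -> legal
(1,3): flips 1 -> legal
(1,5): no bracket -> illegal
(2,1): flips 1 -> legal
(2,2): no bracket -> illegal
(2,4): no bracket -> illegal
(2,5): no bracket -> illegal
(3,1): flips 1 -> legal
(3,5): flips 1 -> legal
(4,1): no bracket -> illegal
(4,2): no bracket -> illegal
(5,1): flips 1 -> legal
(5,4): flips 1 -> legal
(5,6): no bracket -> illegal
(5,7): no bracket -> illegal
(6,1): flips 1 -> legal
(6,2): no bracket -> illegal
(6,3): no bracket -> illegal
(6,4): flips 1 -> legal
(6,5): flips 1 -> legal
(6,7): no bracket -> illegal
(7,5): no bracket -> illegal
(7,6): no bracket -> illegal
(7,7): flips 3 -> legal
W mobility = 11

Answer: B=11 W=11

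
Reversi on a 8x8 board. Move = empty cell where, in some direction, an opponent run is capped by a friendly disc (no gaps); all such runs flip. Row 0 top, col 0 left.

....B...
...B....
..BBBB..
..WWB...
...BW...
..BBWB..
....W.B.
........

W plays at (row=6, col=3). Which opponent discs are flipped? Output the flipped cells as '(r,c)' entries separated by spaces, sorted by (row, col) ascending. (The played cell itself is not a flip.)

Answer: (4,3) (5,3)

Derivation:
Dir NW: opp run (5,2), next='.' -> no flip
Dir N: opp run (5,3) (4,3) capped by W -> flip
Dir NE: first cell 'W' (not opp) -> no flip
Dir W: first cell '.' (not opp) -> no flip
Dir E: first cell 'W' (not opp) -> no flip
Dir SW: first cell '.' (not opp) -> no flip
Dir S: first cell '.' (not opp) -> no flip
Dir SE: first cell '.' (not opp) -> no flip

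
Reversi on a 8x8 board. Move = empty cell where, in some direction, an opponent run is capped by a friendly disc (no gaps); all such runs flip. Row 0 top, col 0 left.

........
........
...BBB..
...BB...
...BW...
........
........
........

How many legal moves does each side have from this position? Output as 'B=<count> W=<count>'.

-- B to move --
(3,5): no bracket -> illegal
(4,5): flips 1 -> legal
(5,3): no bracket -> illegal
(5,4): flips 1 -> legal
(5,5): flips 1 -> legal
B mobility = 3
-- W to move --
(1,2): no bracket -> illegal
(1,3): no bracket -> illegal
(1,4): flips 2 -> legal
(1,5): no bracket -> illegal
(1,6): no bracket -> illegal
(2,2): flips 1 -> legal
(2,6): no bracket -> illegal
(3,2): no bracket -> illegal
(3,5): no bracket -> illegal
(3,6): no bracket -> illegal
(4,2): flips 1 -> legal
(4,5): no bracket -> illegal
(5,2): no bracket -> illegal
(5,3): no bracket -> illegal
(5,4): no bracket -> illegal
W mobility = 3

Answer: B=3 W=3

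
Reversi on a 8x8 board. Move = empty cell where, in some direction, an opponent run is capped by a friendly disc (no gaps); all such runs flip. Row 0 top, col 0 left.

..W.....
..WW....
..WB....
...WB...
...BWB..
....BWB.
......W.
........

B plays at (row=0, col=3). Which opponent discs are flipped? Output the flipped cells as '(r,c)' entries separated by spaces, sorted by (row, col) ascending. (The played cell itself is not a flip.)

Dir NW: edge -> no flip
Dir N: edge -> no flip
Dir NE: edge -> no flip
Dir W: opp run (0,2), next='.' -> no flip
Dir E: first cell '.' (not opp) -> no flip
Dir SW: opp run (1,2), next='.' -> no flip
Dir S: opp run (1,3) capped by B -> flip
Dir SE: first cell '.' (not opp) -> no flip

Answer: (1,3)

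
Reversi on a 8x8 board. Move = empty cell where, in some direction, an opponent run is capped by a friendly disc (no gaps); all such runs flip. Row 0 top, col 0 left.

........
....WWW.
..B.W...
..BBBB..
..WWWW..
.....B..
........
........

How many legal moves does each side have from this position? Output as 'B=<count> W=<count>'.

-- B to move --
(0,3): no bracket -> illegal
(0,4): flips 2 -> legal
(0,5): no bracket -> illegal
(0,6): flips 2 -> legal
(0,7): no bracket -> illegal
(1,3): flips 1 -> legal
(1,7): no bracket -> illegal
(2,3): no bracket -> illegal
(2,5): no bracket -> illegal
(2,6): no bracket -> illegal
(2,7): no bracket -> illegal
(3,1): no bracket -> illegal
(3,6): no bracket -> illegal
(4,1): no bracket -> illegal
(4,6): no bracket -> illegal
(5,1): flips 1 -> legal
(5,2): flips 2 -> legal
(5,3): flips 2 -> legal
(5,4): flips 2 -> legal
(5,6): flips 1 -> legal
B mobility = 8
-- W to move --
(1,1): flips 2 -> legal
(1,2): flips 2 -> legal
(1,3): no bracket -> illegal
(2,1): flips 1 -> legal
(2,3): flips 2 -> legal
(2,5): flips 2 -> legal
(2,6): flips 1 -> legal
(3,1): no bracket -> illegal
(3,6): no bracket -> illegal
(4,1): no bracket -> illegal
(4,6): flips 1 -> legal
(5,4): no bracket -> illegal
(5,6): no bracket -> illegal
(6,4): no bracket -> illegal
(6,5): flips 1 -> legal
(6,6): flips 1 -> legal
W mobility = 9

Answer: B=8 W=9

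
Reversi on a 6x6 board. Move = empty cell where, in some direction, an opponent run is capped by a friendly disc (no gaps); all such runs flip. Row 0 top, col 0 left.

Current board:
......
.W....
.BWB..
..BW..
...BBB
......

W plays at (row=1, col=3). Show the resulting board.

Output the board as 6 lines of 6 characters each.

Answer: ......
.W.W..
.BWW..
..BW..
...BBB
......

Derivation:
Place W at (1,3); scan 8 dirs for brackets.
Dir NW: first cell '.' (not opp) -> no flip
Dir N: first cell '.' (not opp) -> no flip
Dir NE: first cell '.' (not opp) -> no flip
Dir W: first cell '.' (not opp) -> no flip
Dir E: first cell '.' (not opp) -> no flip
Dir SW: first cell 'W' (not opp) -> no flip
Dir S: opp run (2,3) capped by W -> flip
Dir SE: first cell '.' (not opp) -> no flip
All flips: (2,3)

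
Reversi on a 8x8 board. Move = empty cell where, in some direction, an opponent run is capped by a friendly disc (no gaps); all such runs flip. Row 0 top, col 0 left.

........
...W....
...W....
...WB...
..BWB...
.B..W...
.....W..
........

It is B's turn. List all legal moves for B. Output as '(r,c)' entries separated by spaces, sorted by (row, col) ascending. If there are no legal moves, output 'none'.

(0,2): no bracket -> illegal
(0,3): no bracket -> illegal
(0,4): no bracket -> illegal
(1,2): flips 1 -> legal
(1,4): no bracket -> illegal
(2,2): flips 1 -> legal
(2,4): flips 1 -> legal
(3,2): flips 1 -> legal
(4,5): no bracket -> illegal
(5,2): flips 1 -> legal
(5,3): no bracket -> illegal
(5,5): no bracket -> illegal
(5,6): no bracket -> illegal
(6,3): no bracket -> illegal
(6,4): flips 1 -> legal
(6,6): no bracket -> illegal
(7,4): no bracket -> illegal
(7,5): no bracket -> illegal
(7,6): no bracket -> illegal

Answer: (1,2) (2,2) (2,4) (3,2) (5,2) (6,4)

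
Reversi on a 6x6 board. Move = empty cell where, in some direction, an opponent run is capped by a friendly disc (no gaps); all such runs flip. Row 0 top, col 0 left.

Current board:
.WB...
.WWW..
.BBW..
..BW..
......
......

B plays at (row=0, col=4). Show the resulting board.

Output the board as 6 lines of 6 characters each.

Place B at (0,4); scan 8 dirs for brackets.
Dir NW: edge -> no flip
Dir N: edge -> no flip
Dir NE: edge -> no flip
Dir W: first cell '.' (not opp) -> no flip
Dir E: first cell '.' (not opp) -> no flip
Dir SW: opp run (1,3) capped by B -> flip
Dir S: first cell '.' (not opp) -> no flip
Dir SE: first cell '.' (not opp) -> no flip
All flips: (1,3)

Answer: .WB.B.
.WWB..
.BBW..
..BW..
......
......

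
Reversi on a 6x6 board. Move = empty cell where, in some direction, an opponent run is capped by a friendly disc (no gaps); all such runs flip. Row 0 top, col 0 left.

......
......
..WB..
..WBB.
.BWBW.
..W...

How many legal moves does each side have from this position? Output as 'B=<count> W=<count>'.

-- B to move --
(1,1): flips 1 -> legal
(1,2): no bracket -> illegal
(1,3): no bracket -> illegal
(2,1): flips 2 -> legal
(3,1): flips 1 -> legal
(3,5): no bracket -> illegal
(4,5): flips 1 -> legal
(5,1): flips 1 -> legal
(5,3): no bracket -> illegal
(5,4): flips 1 -> legal
(5,5): flips 1 -> legal
B mobility = 7
-- W to move --
(1,2): no bracket -> illegal
(1,3): no bracket -> illegal
(1,4): flips 1 -> legal
(2,4): flips 3 -> legal
(2,5): flips 2 -> legal
(3,0): flips 1 -> legal
(3,1): no bracket -> illegal
(3,5): flips 2 -> legal
(4,0): flips 1 -> legal
(4,5): no bracket -> illegal
(5,0): flips 1 -> legal
(5,1): no bracket -> illegal
(5,3): no bracket -> illegal
(5,4): flips 1 -> legal
W mobility = 8

Answer: B=7 W=8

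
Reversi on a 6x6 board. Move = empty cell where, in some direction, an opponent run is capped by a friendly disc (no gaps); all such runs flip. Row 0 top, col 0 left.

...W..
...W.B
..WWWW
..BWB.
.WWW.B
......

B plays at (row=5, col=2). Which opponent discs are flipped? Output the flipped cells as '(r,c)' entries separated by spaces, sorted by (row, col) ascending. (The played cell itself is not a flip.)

Dir NW: opp run (4,1), next='.' -> no flip
Dir N: opp run (4,2) capped by B -> flip
Dir NE: opp run (4,3) capped by B -> flip
Dir W: first cell '.' (not opp) -> no flip
Dir E: first cell '.' (not opp) -> no flip
Dir SW: edge -> no flip
Dir S: edge -> no flip
Dir SE: edge -> no flip

Answer: (4,2) (4,3)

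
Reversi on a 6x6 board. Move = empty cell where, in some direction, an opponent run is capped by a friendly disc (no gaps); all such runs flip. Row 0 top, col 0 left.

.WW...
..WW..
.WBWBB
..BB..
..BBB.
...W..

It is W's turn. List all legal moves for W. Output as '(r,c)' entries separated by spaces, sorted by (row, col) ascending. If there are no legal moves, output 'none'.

(1,1): no bracket -> illegal
(1,4): no bracket -> illegal
(1,5): no bracket -> illegal
(3,1): flips 2 -> legal
(3,4): no bracket -> illegal
(3,5): flips 2 -> legal
(4,1): flips 1 -> legal
(4,5): no bracket -> illegal
(5,1): no bracket -> illegal
(5,2): flips 3 -> legal
(5,4): flips 2 -> legal
(5,5): no bracket -> illegal

Answer: (3,1) (3,5) (4,1) (5,2) (5,4)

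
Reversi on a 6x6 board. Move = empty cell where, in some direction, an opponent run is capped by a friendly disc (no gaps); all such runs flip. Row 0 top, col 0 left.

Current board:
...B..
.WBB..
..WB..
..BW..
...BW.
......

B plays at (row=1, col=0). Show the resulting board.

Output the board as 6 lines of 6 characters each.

Answer: ...B..
BBBB..
..WB..
..BW..
...BW.
......

Derivation:
Place B at (1,0); scan 8 dirs for brackets.
Dir NW: edge -> no flip
Dir N: first cell '.' (not opp) -> no flip
Dir NE: first cell '.' (not opp) -> no flip
Dir W: edge -> no flip
Dir E: opp run (1,1) capped by B -> flip
Dir SW: edge -> no flip
Dir S: first cell '.' (not opp) -> no flip
Dir SE: first cell '.' (not opp) -> no flip
All flips: (1,1)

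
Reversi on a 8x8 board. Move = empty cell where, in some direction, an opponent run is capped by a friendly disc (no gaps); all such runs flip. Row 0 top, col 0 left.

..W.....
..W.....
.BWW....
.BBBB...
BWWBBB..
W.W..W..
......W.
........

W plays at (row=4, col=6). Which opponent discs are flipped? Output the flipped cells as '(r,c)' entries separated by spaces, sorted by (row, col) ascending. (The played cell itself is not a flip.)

Answer: (4,3) (4,4) (4,5)

Derivation:
Dir NW: first cell '.' (not opp) -> no flip
Dir N: first cell '.' (not opp) -> no flip
Dir NE: first cell '.' (not opp) -> no flip
Dir W: opp run (4,5) (4,4) (4,3) capped by W -> flip
Dir E: first cell '.' (not opp) -> no flip
Dir SW: first cell 'W' (not opp) -> no flip
Dir S: first cell '.' (not opp) -> no flip
Dir SE: first cell '.' (not opp) -> no flip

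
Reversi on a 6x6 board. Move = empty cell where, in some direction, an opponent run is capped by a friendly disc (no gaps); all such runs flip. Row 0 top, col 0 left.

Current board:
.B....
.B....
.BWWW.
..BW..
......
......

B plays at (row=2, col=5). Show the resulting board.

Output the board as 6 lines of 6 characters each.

Place B at (2,5); scan 8 dirs for brackets.
Dir NW: first cell '.' (not opp) -> no flip
Dir N: first cell '.' (not opp) -> no flip
Dir NE: edge -> no flip
Dir W: opp run (2,4) (2,3) (2,2) capped by B -> flip
Dir E: edge -> no flip
Dir SW: first cell '.' (not opp) -> no flip
Dir S: first cell '.' (not opp) -> no flip
Dir SE: edge -> no flip
All flips: (2,2) (2,3) (2,4)

Answer: .B....
.B....
.BBBBB
..BW..
......
......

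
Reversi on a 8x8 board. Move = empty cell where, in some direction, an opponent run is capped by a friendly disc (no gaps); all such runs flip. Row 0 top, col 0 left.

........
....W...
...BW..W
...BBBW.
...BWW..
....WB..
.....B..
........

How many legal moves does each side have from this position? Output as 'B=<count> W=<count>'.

-- B to move --
(0,3): no bracket -> illegal
(0,4): flips 2 -> legal
(0,5): flips 1 -> legal
(1,3): flips 1 -> legal
(1,5): flips 1 -> legal
(1,6): no bracket -> illegal
(1,7): no bracket -> illegal
(2,5): flips 1 -> legal
(2,6): no bracket -> illegal
(3,7): flips 1 -> legal
(4,6): flips 2 -> legal
(4,7): no bracket -> illegal
(5,3): flips 2 -> legal
(5,6): flips 1 -> legal
(6,3): no bracket -> illegal
(6,4): flips 2 -> legal
B mobility = 10
-- W to move --
(1,2): flips 2 -> legal
(1,3): no bracket -> illegal
(2,2): flips 2 -> legal
(2,5): flips 1 -> legal
(2,6): flips 1 -> legal
(3,2): flips 5 -> legal
(4,2): flips 2 -> legal
(4,6): flips 1 -> legal
(5,2): no bracket -> illegal
(5,3): no bracket -> illegal
(5,6): flips 1 -> legal
(6,4): no bracket -> illegal
(6,6): flips 1 -> legal
(7,4): no bracket -> illegal
(7,5): flips 2 -> legal
(7,6): flips 1 -> legal
W mobility = 11

Answer: B=10 W=11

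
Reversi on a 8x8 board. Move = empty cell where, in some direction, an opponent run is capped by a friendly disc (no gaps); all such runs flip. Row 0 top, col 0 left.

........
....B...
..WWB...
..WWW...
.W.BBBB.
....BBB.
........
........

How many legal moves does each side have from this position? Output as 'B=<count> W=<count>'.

-- B to move --
(1,1): flips 2 -> legal
(1,2): flips 2 -> legal
(1,3): flips 2 -> legal
(2,1): flips 3 -> legal
(2,5): flips 1 -> legal
(3,0): no bracket -> illegal
(3,1): no bracket -> illegal
(3,5): no bracket -> illegal
(4,0): no bracket -> illegal
(4,2): flips 1 -> legal
(5,0): flips 3 -> legal
(5,1): no bracket -> illegal
(5,2): no bracket -> illegal
B mobility = 7
-- W to move --
(0,3): no bracket -> illegal
(0,4): flips 2 -> legal
(0,5): flips 1 -> legal
(1,3): no bracket -> illegal
(1,5): flips 1 -> legal
(2,5): flips 1 -> legal
(3,5): no bracket -> illegal
(3,6): no bracket -> illegal
(3,7): no bracket -> illegal
(4,2): no bracket -> illegal
(4,7): no bracket -> illegal
(5,2): flips 1 -> legal
(5,3): flips 1 -> legal
(5,7): no bracket -> illegal
(6,3): no bracket -> illegal
(6,4): flips 2 -> legal
(6,5): flips 2 -> legal
(6,6): flips 2 -> legal
(6,7): flips 2 -> legal
W mobility = 10

Answer: B=7 W=10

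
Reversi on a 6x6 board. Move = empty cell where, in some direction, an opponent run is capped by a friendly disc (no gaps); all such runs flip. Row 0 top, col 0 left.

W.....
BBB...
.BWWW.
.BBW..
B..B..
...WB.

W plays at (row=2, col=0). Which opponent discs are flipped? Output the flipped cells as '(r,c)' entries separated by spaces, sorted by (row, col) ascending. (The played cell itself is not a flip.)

Answer: (1,0) (2,1)

Derivation:
Dir NW: edge -> no flip
Dir N: opp run (1,0) capped by W -> flip
Dir NE: opp run (1,1), next='.' -> no flip
Dir W: edge -> no flip
Dir E: opp run (2,1) capped by W -> flip
Dir SW: edge -> no flip
Dir S: first cell '.' (not opp) -> no flip
Dir SE: opp run (3,1), next='.' -> no flip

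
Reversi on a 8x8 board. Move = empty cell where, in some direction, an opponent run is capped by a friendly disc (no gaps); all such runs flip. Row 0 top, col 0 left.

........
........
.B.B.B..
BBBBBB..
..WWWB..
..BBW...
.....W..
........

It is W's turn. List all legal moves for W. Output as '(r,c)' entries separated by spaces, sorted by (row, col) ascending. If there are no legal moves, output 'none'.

(1,0): flips 2 -> legal
(1,1): no bracket -> illegal
(1,2): no bracket -> illegal
(1,3): flips 2 -> legal
(1,4): no bracket -> illegal
(1,5): no bracket -> illegal
(1,6): flips 2 -> legal
(2,0): flips 1 -> legal
(2,2): flips 2 -> legal
(2,4): flips 2 -> legal
(2,6): flips 1 -> legal
(3,6): flips 1 -> legal
(4,0): no bracket -> illegal
(4,1): no bracket -> illegal
(4,6): flips 1 -> legal
(5,1): flips 2 -> legal
(5,5): no bracket -> illegal
(5,6): no bracket -> illegal
(6,1): flips 1 -> legal
(6,2): flips 2 -> legal
(6,3): flips 1 -> legal
(6,4): flips 1 -> legal

Answer: (1,0) (1,3) (1,6) (2,0) (2,2) (2,4) (2,6) (3,6) (4,6) (5,1) (6,1) (6,2) (6,3) (6,4)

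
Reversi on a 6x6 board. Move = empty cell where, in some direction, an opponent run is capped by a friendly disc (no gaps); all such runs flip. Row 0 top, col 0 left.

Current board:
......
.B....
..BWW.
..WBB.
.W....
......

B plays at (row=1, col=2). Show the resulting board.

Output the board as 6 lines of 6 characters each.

Place B at (1,2); scan 8 dirs for brackets.
Dir NW: first cell '.' (not opp) -> no flip
Dir N: first cell '.' (not opp) -> no flip
Dir NE: first cell '.' (not opp) -> no flip
Dir W: first cell 'B' (not opp) -> no flip
Dir E: first cell '.' (not opp) -> no flip
Dir SW: first cell '.' (not opp) -> no flip
Dir S: first cell 'B' (not opp) -> no flip
Dir SE: opp run (2,3) capped by B -> flip
All flips: (2,3)

Answer: ......
.BB...
..BBW.
..WBB.
.W....
......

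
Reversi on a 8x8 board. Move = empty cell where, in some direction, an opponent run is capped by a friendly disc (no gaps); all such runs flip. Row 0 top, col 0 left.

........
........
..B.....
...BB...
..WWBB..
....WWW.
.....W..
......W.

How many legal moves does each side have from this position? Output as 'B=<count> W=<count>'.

-- B to move --
(3,1): no bracket -> illegal
(3,2): no bracket -> illegal
(4,1): flips 2 -> legal
(4,6): no bracket -> illegal
(4,7): no bracket -> illegal
(5,1): flips 1 -> legal
(5,2): flips 1 -> legal
(5,3): flips 1 -> legal
(5,7): no bracket -> illegal
(6,3): flips 1 -> legal
(6,4): flips 1 -> legal
(6,6): flips 1 -> legal
(6,7): flips 1 -> legal
(7,4): no bracket -> illegal
(7,5): flips 2 -> legal
(7,7): no bracket -> illegal
B mobility = 9
-- W to move --
(1,1): flips 3 -> legal
(1,2): no bracket -> illegal
(1,3): no bracket -> illegal
(2,1): no bracket -> illegal
(2,3): flips 3 -> legal
(2,4): flips 3 -> legal
(2,5): flips 1 -> legal
(3,1): no bracket -> illegal
(3,2): no bracket -> illegal
(3,5): flips 1 -> legal
(3,6): flips 1 -> legal
(4,6): flips 2 -> legal
(5,3): no bracket -> illegal
W mobility = 7

Answer: B=9 W=7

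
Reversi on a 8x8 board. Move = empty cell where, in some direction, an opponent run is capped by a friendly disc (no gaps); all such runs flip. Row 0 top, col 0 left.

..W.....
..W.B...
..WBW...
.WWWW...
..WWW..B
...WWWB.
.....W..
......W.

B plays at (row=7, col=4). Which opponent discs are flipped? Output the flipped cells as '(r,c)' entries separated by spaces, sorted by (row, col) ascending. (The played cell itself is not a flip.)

Dir NW: first cell '.' (not opp) -> no flip
Dir N: first cell '.' (not opp) -> no flip
Dir NE: opp run (6,5) capped by B -> flip
Dir W: first cell '.' (not opp) -> no flip
Dir E: first cell '.' (not opp) -> no flip
Dir SW: edge -> no flip
Dir S: edge -> no flip
Dir SE: edge -> no flip

Answer: (6,5)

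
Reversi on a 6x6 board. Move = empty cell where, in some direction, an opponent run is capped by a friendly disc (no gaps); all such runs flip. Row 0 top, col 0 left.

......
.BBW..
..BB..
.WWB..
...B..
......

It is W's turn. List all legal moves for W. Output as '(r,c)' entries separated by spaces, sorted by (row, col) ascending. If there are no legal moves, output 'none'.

(0,0): no bracket -> illegal
(0,1): no bracket -> illegal
(0,2): flips 2 -> legal
(0,3): no bracket -> illegal
(1,0): flips 2 -> legal
(1,4): flips 1 -> legal
(2,0): no bracket -> illegal
(2,1): no bracket -> illegal
(2,4): no bracket -> illegal
(3,4): flips 1 -> legal
(4,2): no bracket -> illegal
(4,4): no bracket -> illegal
(5,2): no bracket -> illegal
(5,3): flips 3 -> legal
(5,4): flips 1 -> legal

Answer: (0,2) (1,0) (1,4) (3,4) (5,3) (5,4)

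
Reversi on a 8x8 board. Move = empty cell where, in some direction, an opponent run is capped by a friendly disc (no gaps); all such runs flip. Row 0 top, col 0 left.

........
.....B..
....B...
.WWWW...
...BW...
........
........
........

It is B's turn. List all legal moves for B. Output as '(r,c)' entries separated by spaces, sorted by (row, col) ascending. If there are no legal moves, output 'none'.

Answer: (2,1) (2,3) (2,5) (4,2) (4,5) (5,4)

Derivation:
(2,0): no bracket -> illegal
(2,1): flips 1 -> legal
(2,2): no bracket -> illegal
(2,3): flips 1 -> legal
(2,5): flips 1 -> legal
(3,0): no bracket -> illegal
(3,5): no bracket -> illegal
(4,0): no bracket -> illegal
(4,1): no bracket -> illegal
(4,2): flips 1 -> legal
(4,5): flips 1 -> legal
(5,3): no bracket -> illegal
(5,4): flips 2 -> legal
(5,5): no bracket -> illegal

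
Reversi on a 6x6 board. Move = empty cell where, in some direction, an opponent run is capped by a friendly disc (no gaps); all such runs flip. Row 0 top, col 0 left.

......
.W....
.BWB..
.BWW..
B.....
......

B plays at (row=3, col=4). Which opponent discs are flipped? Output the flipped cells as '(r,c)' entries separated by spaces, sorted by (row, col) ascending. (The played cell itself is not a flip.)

Dir NW: first cell 'B' (not opp) -> no flip
Dir N: first cell '.' (not opp) -> no flip
Dir NE: first cell '.' (not opp) -> no flip
Dir W: opp run (3,3) (3,2) capped by B -> flip
Dir E: first cell '.' (not opp) -> no flip
Dir SW: first cell '.' (not opp) -> no flip
Dir S: first cell '.' (not opp) -> no flip
Dir SE: first cell '.' (not opp) -> no flip

Answer: (3,2) (3,3)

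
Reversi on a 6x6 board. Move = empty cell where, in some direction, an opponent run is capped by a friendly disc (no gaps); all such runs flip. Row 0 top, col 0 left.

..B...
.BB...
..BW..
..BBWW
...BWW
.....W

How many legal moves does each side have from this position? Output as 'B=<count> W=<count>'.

-- B to move --
(1,3): flips 1 -> legal
(1,4): flips 1 -> legal
(2,4): flips 1 -> legal
(2,5): flips 1 -> legal
(5,3): no bracket -> illegal
(5,4): no bracket -> illegal
B mobility = 4
-- W to move --
(0,0): flips 3 -> legal
(0,1): flips 1 -> legal
(0,3): no bracket -> illegal
(1,0): no bracket -> illegal
(1,3): no bracket -> illegal
(2,0): no bracket -> illegal
(2,1): flips 1 -> legal
(2,4): no bracket -> illegal
(3,1): flips 2 -> legal
(4,1): flips 1 -> legal
(4,2): flips 1 -> legal
(5,2): flips 1 -> legal
(5,3): flips 2 -> legal
(5,4): no bracket -> illegal
W mobility = 8

Answer: B=4 W=8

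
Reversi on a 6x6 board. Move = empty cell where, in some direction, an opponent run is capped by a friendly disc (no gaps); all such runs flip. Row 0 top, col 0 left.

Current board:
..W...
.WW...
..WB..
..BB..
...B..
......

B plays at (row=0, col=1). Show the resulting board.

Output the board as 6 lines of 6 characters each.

Answer: .BW...
.WB...
..WB..
..BB..
...B..
......

Derivation:
Place B at (0,1); scan 8 dirs for brackets.
Dir NW: edge -> no flip
Dir N: edge -> no flip
Dir NE: edge -> no flip
Dir W: first cell '.' (not opp) -> no flip
Dir E: opp run (0,2), next='.' -> no flip
Dir SW: first cell '.' (not opp) -> no flip
Dir S: opp run (1,1), next='.' -> no flip
Dir SE: opp run (1,2) capped by B -> flip
All flips: (1,2)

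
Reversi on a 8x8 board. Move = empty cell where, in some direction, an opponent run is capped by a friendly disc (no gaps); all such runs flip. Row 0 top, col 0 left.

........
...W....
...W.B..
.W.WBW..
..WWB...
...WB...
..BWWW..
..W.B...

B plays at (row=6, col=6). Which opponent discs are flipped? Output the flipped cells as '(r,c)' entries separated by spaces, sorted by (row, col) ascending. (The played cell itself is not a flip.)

Answer: (6,3) (6,4) (6,5)

Derivation:
Dir NW: first cell '.' (not opp) -> no flip
Dir N: first cell '.' (not opp) -> no flip
Dir NE: first cell '.' (not opp) -> no flip
Dir W: opp run (6,5) (6,4) (6,3) capped by B -> flip
Dir E: first cell '.' (not opp) -> no flip
Dir SW: first cell '.' (not opp) -> no flip
Dir S: first cell '.' (not opp) -> no flip
Dir SE: first cell '.' (not opp) -> no flip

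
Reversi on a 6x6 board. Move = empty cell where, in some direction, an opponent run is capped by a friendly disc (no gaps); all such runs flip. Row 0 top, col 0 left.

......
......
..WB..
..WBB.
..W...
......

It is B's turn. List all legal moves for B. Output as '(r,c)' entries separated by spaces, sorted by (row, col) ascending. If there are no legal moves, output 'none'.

Answer: (1,1) (2,1) (3,1) (4,1) (5,1)

Derivation:
(1,1): flips 1 -> legal
(1,2): no bracket -> illegal
(1,3): no bracket -> illegal
(2,1): flips 1 -> legal
(3,1): flips 1 -> legal
(4,1): flips 1 -> legal
(4,3): no bracket -> illegal
(5,1): flips 1 -> legal
(5,2): no bracket -> illegal
(5,3): no bracket -> illegal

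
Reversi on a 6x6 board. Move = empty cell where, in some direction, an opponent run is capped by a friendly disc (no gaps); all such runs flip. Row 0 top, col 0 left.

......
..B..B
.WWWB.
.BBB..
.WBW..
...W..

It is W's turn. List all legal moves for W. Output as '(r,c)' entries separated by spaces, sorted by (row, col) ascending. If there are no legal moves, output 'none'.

(0,1): flips 1 -> legal
(0,2): flips 1 -> legal
(0,3): flips 1 -> legal
(0,4): no bracket -> illegal
(0,5): no bracket -> illegal
(1,1): no bracket -> illegal
(1,3): no bracket -> illegal
(1,4): no bracket -> illegal
(2,0): flips 2 -> legal
(2,5): flips 1 -> legal
(3,0): no bracket -> illegal
(3,4): no bracket -> illegal
(3,5): no bracket -> illegal
(4,0): flips 1 -> legal
(4,4): flips 1 -> legal
(5,1): no bracket -> illegal
(5,2): flips 2 -> legal

Answer: (0,1) (0,2) (0,3) (2,0) (2,5) (4,0) (4,4) (5,2)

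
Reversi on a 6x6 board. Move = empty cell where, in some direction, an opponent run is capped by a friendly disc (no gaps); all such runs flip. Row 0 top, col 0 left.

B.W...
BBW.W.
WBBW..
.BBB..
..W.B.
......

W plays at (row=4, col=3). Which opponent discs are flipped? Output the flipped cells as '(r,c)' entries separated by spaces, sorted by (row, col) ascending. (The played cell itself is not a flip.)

Dir NW: opp run (3,2) (2,1) (1,0), next=edge -> no flip
Dir N: opp run (3,3) capped by W -> flip
Dir NE: first cell '.' (not opp) -> no flip
Dir W: first cell 'W' (not opp) -> no flip
Dir E: opp run (4,4), next='.' -> no flip
Dir SW: first cell '.' (not opp) -> no flip
Dir S: first cell '.' (not opp) -> no flip
Dir SE: first cell '.' (not opp) -> no flip

Answer: (3,3)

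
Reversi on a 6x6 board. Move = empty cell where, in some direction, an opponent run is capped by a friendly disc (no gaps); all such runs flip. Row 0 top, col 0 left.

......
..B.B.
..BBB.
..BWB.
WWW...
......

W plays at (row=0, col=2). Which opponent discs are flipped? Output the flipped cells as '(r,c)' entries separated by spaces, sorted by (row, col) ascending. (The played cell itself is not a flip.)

Dir NW: edge -> no flip
Dir N: edge -> no flip
Dir NE: edge -> no flip
Dir W: first cell '.' (not opp) -> no flip
Dir E: first cell '.' (not opp) -> no flip
Dir SW: first cell '.' (not opp) -> no flip
Dir S: opp run (1,2) (2,2) (3,2) capped by W -> flip
Dir SE: first cell '.' (not opp) -> no flip

Answer: (1,2) (2,2) (3,2)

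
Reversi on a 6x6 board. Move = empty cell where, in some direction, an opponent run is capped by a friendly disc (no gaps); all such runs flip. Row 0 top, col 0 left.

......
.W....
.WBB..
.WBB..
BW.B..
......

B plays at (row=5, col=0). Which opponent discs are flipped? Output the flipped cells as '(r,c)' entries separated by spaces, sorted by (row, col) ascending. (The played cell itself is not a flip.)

Answer: (4,1)

Derivation:
Dir NW: edge -> no flip
Dir N: first cell 'B' (not opp) -> no flip
Dir NE: opp run (4,1) capped by B -> flip
Dir W: edge -> no flip
Dir E: first cell '.' (not opp) -> no flip
Dir SW: edge -> no flip
Dir S: edge -> no flip
Dir SE: edge -> no flip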